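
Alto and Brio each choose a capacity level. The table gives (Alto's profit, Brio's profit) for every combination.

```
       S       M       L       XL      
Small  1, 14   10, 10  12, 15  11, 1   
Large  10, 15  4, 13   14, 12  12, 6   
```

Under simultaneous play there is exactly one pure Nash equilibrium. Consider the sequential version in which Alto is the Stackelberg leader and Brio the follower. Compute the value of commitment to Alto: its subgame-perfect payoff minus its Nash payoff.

2

Solve by backward induction (Alto leads).
- Small → Brio plays L (best of 14, 10, 15, 1); Alto gets 12.
- Large → Brio plays S (best of 15, 13, 12, 6); Alto gets 10.
Among 12, 10, the best is 12 at Small. Subgame-perfect outcome: (Small, L) with payoffs (12, 15).
Now find the simultaneous Nash equilibrium.
Alto's best replies: S→Large; M→Small; L→Large; XL→Large.
Brio's best replies: Small→L; Large→S.
Only (Large, S) has each player best-responding; Nash payoffs (10, 15).
Alto's commitment gain: 12 − 10 = 2.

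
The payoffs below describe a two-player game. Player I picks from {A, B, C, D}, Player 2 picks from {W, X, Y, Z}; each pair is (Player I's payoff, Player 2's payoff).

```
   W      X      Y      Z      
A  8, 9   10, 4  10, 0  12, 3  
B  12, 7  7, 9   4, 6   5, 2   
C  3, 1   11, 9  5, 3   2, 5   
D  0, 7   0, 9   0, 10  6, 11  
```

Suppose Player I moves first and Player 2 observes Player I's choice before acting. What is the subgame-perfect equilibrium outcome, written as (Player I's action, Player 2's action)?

Backward induction with Player I moving first.
- A: BR = W, leader payoff 8.
- B: BR = X, leader payoff 7.
- C: BR = X, leader payoff 11.
- D: BR = Z, leader payoff 6.
Maximizing over 8, 7, 11, 6, Player I chooses C. Subgame-perfect outcome: (C, X) with payoffs (11, 9).

(C, X)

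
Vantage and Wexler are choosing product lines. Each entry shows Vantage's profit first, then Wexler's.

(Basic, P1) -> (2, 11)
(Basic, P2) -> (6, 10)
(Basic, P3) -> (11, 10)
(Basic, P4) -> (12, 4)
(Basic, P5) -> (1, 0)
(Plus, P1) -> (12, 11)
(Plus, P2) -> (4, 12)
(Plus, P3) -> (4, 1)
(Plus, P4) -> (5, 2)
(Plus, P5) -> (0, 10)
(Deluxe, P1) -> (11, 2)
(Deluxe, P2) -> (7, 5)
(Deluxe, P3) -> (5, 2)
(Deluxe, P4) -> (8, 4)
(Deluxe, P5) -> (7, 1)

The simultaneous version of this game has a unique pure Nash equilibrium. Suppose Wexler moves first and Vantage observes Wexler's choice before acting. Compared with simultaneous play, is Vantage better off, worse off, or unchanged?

better off

Vantage best-responds to each possible Wexler move:
- P1: Vantage compares 2, 12, 11 and picks Plus; Wexler would get 11.
- P2: Vantage compares 6, 4, 7 and picks Deluxe; Wexler would get 5.
- P3: Vantage compares 11, 4, 5 and picks Basic; Wexler would get 10.
- P4: Vantage compares 12, 5, 8 and picks Basic; Wexler would get 4.
- P5: Vantage compares 1, 0, 7 and picks Deluxe; Wexler would get 1.
Among 11, 5, 10, 4, 1, the best is 11 at P1. Subgame-perfect outcome: (Plus, P1) with payoffs (12, 11).
Under simultaneous play:
Vantage's best replies: P1→Plus; P2→Deluxe; P3→Basic; P4→Basic; P5→Deluxe.
Wexler's best replies: Basic→P1; Plus→P2; Deluxe→P2.
Only (Deluxe, P2) has each player best-responding; Nash payoffs (7, 5).
Vantage earns 12 sequentially versus 7 at the Nash outcome: better off.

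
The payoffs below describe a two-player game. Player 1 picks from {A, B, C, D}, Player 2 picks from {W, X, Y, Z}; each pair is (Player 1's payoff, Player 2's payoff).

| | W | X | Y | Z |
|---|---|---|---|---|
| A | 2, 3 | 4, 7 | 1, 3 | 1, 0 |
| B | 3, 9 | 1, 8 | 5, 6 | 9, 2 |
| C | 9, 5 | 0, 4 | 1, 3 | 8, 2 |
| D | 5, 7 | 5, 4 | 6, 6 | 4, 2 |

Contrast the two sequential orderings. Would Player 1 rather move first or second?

If Player 1 leads: Player 2's best replies are A→X, B→W, C→W, D→W; Player 1's induced payoffs 4, 3, 9, 5; outcome (C, W), payoffs (9, 5).
If Player 2 leads: Player 1's best replies are W→C, X→D, Y→D, Z→B; Player 2's induced payoffs 5, 4, 6, 2; outcome (D, Y), payoffs (6, 6).
Player 1 gets 9 moving first and 6 moving second, so Player 1 prefers to move first.

first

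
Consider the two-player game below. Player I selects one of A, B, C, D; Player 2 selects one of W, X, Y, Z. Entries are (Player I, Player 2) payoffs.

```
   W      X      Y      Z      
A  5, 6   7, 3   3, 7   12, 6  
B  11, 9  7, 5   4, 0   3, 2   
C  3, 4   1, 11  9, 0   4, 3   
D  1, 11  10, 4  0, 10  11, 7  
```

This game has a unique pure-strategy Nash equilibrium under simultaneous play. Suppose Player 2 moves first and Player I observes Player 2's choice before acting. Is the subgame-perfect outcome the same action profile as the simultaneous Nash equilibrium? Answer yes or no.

Solve by backward induction (Player 2 leads).
- W: Player I compares 5, 11, 3, 1 and picks B; Player 2 would get 9.
- X: Player I compares 7, 7, 1, 10 and picks D; Player 2 would get 4.
- Y: Player I compares 3, 4, 9, 0 and picks C; Player 2 would get 0.
- Z: Player I compares 12, 3, 4, 11 and picks A; Player 2 would get 6.
Maximizing over 9, 4, 0, 6, Player 2 chooses W. Subgame-perfect outcome: (B, W) with payoffs (11, 9).
Now find the simultaneous Nash equilibrium.
Player I's best replies: W→B; X→D; Y→C; Z→A.
Player 2's best replies: A→Y; B→W; C→X; D→W.
Only (B, W) has each player best-responding; Nash payoffs (11, 9).
Sequential outcome (B, W) coincides with the Nash profile (B, W).

yes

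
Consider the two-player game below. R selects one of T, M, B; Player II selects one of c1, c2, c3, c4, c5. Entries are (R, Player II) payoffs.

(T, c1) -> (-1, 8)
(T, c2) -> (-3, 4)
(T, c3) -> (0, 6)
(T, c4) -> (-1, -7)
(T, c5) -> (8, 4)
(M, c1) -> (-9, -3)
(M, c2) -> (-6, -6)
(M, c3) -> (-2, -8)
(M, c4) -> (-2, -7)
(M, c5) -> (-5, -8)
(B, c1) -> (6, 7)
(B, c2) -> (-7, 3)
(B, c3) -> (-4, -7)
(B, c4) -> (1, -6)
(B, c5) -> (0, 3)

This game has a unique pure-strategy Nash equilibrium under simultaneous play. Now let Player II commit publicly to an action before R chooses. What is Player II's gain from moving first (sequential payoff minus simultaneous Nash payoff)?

Solve by backward induction (Player II leads).
- c1 → R plays B (best of -1, -9, 6); Player II gets 7.
- c2 → R plays T (best of -3, -6, -7); Player II gets 4.
- c3 → R plays T (best of 0, -2, -4); Player II gets 6.
- c4 → R plays B (best of -1, -2, 1); Player II gets -6.
- c5 → R plays T (best of 8, -5, 0); Player II gets 4.
Among 7, 4, 6, -6, 4, the best is 7 at c1. Subgame-perfect outcome: (B, c1) with payoffs (6, 7).
For the simultaneous game, intersect best replies.
R's best replies: c1→B; c2→T; c3→T; c4→B; c5→T.
Player II's best replies: T→c1; M→c1; B→c1.
The unique mutual best reply is (B, c1), giving (6, 7).
Player II's commitment gain: 7 − 7 = 0.

0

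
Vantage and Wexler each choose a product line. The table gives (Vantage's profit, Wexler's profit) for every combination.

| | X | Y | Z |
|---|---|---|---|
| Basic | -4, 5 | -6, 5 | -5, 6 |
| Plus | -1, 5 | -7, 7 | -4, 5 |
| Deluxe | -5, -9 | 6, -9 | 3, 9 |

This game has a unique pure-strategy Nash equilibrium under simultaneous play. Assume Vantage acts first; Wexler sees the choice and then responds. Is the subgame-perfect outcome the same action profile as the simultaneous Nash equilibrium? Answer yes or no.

yes

Wexler best-responds to each possible Vantage move:
- Basic: Wexler compares 5, 5, 6 and picks Z; Vantage would get -5.
- Plus: Wexler compares 5, 7, 5 and picks Y; Vantage would get -7.
- Deluxe: Wexler compares -9, -9, 9 and picks Z; Vantage would get 3.
Vantage's induced payoffs are -5, -7, 3, so Vantage commits to Deluxe. Subgame-perfect outcome: (Deluxe, Z) with payoffs (3, 9).
For the simultaneous game, intersect best replies.
Vantage's best replies: X→Plus; Y→Deluxe; Z→Deluxe.
Wexler's best replies: Basic→Z; Plus→Y; Deluxe→Z.
The unique mutual best reply is (Deluxe, Z), giving (3, 9).
Sequential outcome (Deluxe, Z) coincides with the Nash profile (Deluxe, Z).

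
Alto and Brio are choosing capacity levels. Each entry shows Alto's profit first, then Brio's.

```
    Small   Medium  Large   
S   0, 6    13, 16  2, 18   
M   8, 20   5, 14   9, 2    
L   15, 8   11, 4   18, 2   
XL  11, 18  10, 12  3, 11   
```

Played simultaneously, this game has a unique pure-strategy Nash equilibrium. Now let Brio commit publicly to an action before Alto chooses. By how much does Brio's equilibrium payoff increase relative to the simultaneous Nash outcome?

8

Work backward from Alto's decision.
- Small → Alto plays L (best of 0, 8, 15, 11); Brio gets 8.
- Medium → Alto plays S (best of 13, 5, 11, 10); Brio gets 16.
- Large → Alto plays L (best of 2, 9, 18, 3); Brio gets 2.
Among 8, 16, 2, the best is 16 at Medium. Subgame-perfect outcome: (S, Medium) with payoffs (13, 16).
Now find the simultaneous Nash equilibrium.
Alto's best replies: Small→L; Medium→S; Large→L.
Brio's best replies: S→Large; M→Small; L→Small; XL→Small.
Only (L, Small) has each player best-responding; Nash payoffs (15, 8).
Brio's commitment gain: 16 − 8 = 8.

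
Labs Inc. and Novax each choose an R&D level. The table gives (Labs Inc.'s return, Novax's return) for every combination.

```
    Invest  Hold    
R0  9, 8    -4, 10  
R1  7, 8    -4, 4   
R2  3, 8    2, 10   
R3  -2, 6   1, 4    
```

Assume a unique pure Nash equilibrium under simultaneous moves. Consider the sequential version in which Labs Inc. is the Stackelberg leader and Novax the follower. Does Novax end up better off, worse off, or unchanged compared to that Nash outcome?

worse off

Backward induction with Labs Inc. moving first.
- R0 → Novax plays Hold (best of 8, 10); Labs Inc. gets -4.
- R1 → Novax plays Invest (best of 8, 4); Labs Inc. gets 7.
- R2 → Novax plays Hold (best of 8, 10); Labs Inc. gets 2.
- R3 → Novax plays Invest (best of 6, 4); Labs Inc. gets -2.
Maximizing over -4, 7, 2, -2, Labs Inc. chooses R1. Subgame-perfect outcome: (R1, Invest) with payoffs (7, 8).
Under simultaneous play:
Labs Inc.'s best replies: Invest→R0; Hold→R2.
Novax's best replies: R0→Hold; R1→Invest; R2→Hold; R3→Invest.
Only (R2, Hold) has each player best-responding; Nash payoffs (2, 10).
Novax earns 8 sequentially versus 10 at the Nash outcome: worse off.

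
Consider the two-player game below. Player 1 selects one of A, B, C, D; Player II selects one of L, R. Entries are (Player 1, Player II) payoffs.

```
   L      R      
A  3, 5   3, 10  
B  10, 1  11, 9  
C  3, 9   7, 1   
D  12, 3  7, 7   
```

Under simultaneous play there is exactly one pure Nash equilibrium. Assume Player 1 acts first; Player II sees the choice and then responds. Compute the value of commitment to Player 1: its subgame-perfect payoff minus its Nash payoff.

0

Player II best-responds to each possible Player 1 move:
- A: Player II compares 5, 10 and picks R; Player 1 would get 3.
- B: Player II compares 1, 9 and picks R; Player 1 would get 11.
- C: Player II compares 9, 1 and picks L; Player 1 would get 3.
- D: Player II compares 3, 7 and picks R; Player 1 would get 7.
Maximizing over 3, 11, 3, 7, Player 1 chooses B. Subgame-perfect outcome: (B, R) with payoffs (11, 9).
For the simultaneous game, intersect best replies.
Player 1's best replies: L→D; R→B.
Player II's best replies: A→R; B→R; C→L; D→R.
Only (B, R) has each player best-responding; Nash payoffs (11, 9).
Player 1's commitment gain: 11 − 11 = 0.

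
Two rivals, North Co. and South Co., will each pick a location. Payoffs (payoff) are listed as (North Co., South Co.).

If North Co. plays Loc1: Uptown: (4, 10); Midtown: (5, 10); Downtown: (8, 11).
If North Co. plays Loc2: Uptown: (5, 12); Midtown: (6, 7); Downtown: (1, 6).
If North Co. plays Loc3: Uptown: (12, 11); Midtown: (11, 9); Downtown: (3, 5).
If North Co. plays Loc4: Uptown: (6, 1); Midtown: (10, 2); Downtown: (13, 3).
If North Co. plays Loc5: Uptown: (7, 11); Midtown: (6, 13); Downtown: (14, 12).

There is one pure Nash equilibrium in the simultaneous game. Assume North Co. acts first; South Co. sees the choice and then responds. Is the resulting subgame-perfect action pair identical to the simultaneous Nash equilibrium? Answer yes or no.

no

Backward induction with North Co. moving first.
- Loc1 → South Co. plays Downtown (best of 10, 10, 11); North Co. gets 8.
- Loc2 → South Co. plays Uptown (best of 12, 7, 6); North Co. gets 5.
- Loc3 → South Co. plays Uptown (best of 11, 9, 5); North Co. gets 12.
- Loc4 → South Co. plays Downtown (best of 1, 2, 3); North Co. gets 13.
- Loc5 → South Co. plays Midtown (best of 11, 13, 12); North Co. gets 6.
Among 8, 5, 12, 13, 6, the best is 13 at Loc4. Subgame-perfect outcome: (Loc4, Downtown) with payoffs (13, 3).
Under simultaneous play:
North Co.'s best replies: Uptown→Loc3; Midtown→Loc3; Downtown→Loc5.
South Co.'s best replies: Loc1→Downtown; Loc2→Uptown; Loc3→Uptown; Loc4→Downtown; Loc5→Midtown.
The unique mutual best reply is (Loc3, Uptown), giving (12, 11).
Sequential outcome (Loc4, Downtown) differs from the Nash profile (Loc3, Uptown).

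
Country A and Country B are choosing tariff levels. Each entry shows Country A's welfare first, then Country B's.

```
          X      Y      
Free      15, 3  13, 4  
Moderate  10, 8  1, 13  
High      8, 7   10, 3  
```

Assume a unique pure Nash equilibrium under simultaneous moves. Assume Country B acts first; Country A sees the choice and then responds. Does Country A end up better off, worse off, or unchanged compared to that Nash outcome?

unchanged

Backward induction with Country B moving first.
- X: BR = Free, leader payoff 3.
- Y: BR = Free, leader payoff 4.
Among 3, 4, the best is 4 at Y. Subgame-perfect outcome: (Free, Y) with payoffs (13, 4).
Under simultaneous play:
Country A's best replies: X→Free; Y→Free.
Country B's best replies: Free→Y; Moderate→Y; High→X.
Only (Free, Y) has each player best-responding; Nash payoffs (13, 4).
Country A earns 13 sequentially versus 13 at the Nash outcome: unchanged.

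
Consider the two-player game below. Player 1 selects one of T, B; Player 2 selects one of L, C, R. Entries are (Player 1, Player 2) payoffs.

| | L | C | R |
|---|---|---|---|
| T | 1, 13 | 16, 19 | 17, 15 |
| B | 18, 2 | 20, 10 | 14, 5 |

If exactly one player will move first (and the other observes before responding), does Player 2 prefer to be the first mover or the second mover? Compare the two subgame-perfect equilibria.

first

If Player 1 leads: Player 2's best replies are T→C, B→C; Player 1's induced payoffs 16, 20; outcome (B, C), payoffs (20, 10).
If Player 2 leads: Player 1's best replies are L→B, C→B, R→T; Player 2's induced payoffs 2, 10, 15; outcome (T, R), payoffs (17, 15).
Player 2 gets 15 moving first and 10 moving second, so Player 2 prefers to move first.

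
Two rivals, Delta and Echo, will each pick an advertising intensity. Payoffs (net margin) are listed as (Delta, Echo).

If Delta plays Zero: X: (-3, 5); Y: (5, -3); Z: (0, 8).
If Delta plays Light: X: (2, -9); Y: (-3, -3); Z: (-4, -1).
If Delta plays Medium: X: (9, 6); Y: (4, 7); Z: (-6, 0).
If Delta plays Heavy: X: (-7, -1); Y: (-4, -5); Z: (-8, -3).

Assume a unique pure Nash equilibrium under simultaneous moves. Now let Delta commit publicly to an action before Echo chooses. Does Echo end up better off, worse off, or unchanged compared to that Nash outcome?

Solve by backward induction (Delta leads).
- Zero → Echo plays Z (best of 5, -3, 8); Delta gets 0.
- Light → Echo plays Z (best of -9, -3, -1); Delta gets -4.
- Medium → Echo plays Y (best of 6, 7, 0); Delta gets 4.
- Heavy → Echo plays X (best of -1, -5, -3); Delta gets -7.
Delta's induced payoffs are 0, -4, 4, -7, so Delta commits to Medium. Subgame-perfect outcome: (Medium, Y) with payoffs (4, 7).
Under simultaneous play:
Delta's best replies: X→Medium; Y→Zero; Z→Zero.
Echo's best replies: Zero→Z; Light→Z; Medium→Y; Heavy→X.
Only (Zero, Z) has each player best-responding; Nash payoffs (0, 8).
Echo earns 7 sequentially versus 8 at the Nash outcome: worse off.

worse off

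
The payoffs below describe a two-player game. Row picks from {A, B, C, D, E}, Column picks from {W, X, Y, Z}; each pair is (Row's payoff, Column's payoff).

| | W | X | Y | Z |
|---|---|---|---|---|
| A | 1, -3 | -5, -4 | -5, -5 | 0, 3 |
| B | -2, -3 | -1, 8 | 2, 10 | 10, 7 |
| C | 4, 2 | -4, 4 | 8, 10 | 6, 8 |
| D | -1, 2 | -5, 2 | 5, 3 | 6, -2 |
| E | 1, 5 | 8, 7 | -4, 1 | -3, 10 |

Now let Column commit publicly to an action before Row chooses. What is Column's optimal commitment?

Work backward from Row's decision.
- W: BR = C, leader payoff 2.
- X: BR = E, leader payoff 7.
- Y: BR = C, leader payoff 10.
- Z: BR = B, leader payoff 7.
Maximizing over 2, 7, 10, 7, Column chooses Y. Subgame-perfect outcome: (C, Y) with payoffs (8, 10).

Y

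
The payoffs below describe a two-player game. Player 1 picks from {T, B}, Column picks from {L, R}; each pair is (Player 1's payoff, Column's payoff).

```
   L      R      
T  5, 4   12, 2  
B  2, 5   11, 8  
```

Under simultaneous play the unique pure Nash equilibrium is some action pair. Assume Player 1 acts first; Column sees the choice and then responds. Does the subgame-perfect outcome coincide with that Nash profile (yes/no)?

no

Solve by backward induction (Player 1 leads).
- T → Column plays L (best of 4, 2); Player 1 gets 5.
- B → Column plays R (best of 5, 8); Player 1 gets 11.
Player 1's induced payoffs are 5, 11, so Player 1 commits to B. Subgame-perfect outcome: (B, R) with payoffs (11, 8).
Under simultaneous play:
Player 1's best replies: L→T; R→T.
Column's best replies: T→L; B→R.
Only (T, L) has each player best-responding; Nash payoffs (5, 4).
Sequential outcome (B, R) differs from the Nash profile (T, L).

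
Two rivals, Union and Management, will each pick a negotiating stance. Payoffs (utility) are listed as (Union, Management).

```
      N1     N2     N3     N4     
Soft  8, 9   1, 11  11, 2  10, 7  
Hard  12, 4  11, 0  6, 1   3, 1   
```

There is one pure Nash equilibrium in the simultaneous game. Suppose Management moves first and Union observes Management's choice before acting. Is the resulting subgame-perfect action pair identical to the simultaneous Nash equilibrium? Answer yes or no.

no

Union best-responds to each possible Management move:
- N1: BR = Hard, leader payoff 4.
- N2: BR = Hard, leader payoff 0.
- N3: BR = Soft, leader payoff 2.
- N4: BR = Soft, leader payoff 7.
Maximizing over 4, 0, 2, 7, Management chooses N4. Subgame-perfect outcome: (Soft, N4) with payoffs (10, 7).
Under simultaneous play:
Union's best replies: N1→Hard; N2→Hard; N3→Soft; N4→Soft.
Management's best replies: Soft→N2; Hard→N1.
The unique mutual best reply is (Hard, N1), giving (12, 4).
Sequential outcome (Soft, N4) differs from the Nash profile (Hard, N1).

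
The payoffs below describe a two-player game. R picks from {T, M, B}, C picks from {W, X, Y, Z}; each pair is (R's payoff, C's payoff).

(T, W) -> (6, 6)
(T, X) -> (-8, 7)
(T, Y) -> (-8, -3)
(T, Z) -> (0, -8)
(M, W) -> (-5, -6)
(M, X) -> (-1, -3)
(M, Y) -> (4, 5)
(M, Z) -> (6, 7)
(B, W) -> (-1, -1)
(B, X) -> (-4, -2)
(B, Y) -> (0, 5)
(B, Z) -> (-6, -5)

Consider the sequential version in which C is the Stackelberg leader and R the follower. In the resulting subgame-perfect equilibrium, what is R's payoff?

6

Work backward from R's decision.
- W → R plays T (best of 6, -5, -1); C gets 6.
- X → R plays M (best of -8, -1, -4); C gets -3.
- Y → R plays M (best of -8, 4, 0); C gets 5.
- Z → R plays M (best of 0, 6, -6); C gets 7.
Among 6, -3, 5, 7, the best is 7 at Z. Subgame-perfect outcome: (M, Z) with payoffs (6, 7).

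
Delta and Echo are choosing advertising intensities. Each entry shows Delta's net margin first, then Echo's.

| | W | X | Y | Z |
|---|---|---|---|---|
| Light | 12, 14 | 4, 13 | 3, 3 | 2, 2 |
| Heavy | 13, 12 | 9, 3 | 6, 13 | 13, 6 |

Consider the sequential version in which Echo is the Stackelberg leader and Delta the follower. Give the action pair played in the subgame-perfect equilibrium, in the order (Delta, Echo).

Work backward from Delta's decision.
- W: BR = Heavy, leader payoff 12.
- X: BR = Heavy, leader payoff 3.
- Y: BR = Heavy, leader payoff 13.
- Z: BR = Heavy, leader payoff 6.
Maximizing over 12, 3, 13, 6, Echo chooses Y. Subgame-perfect outcome: (Heavy, Y) with payoffs (6, 13).

(Heavy, Y)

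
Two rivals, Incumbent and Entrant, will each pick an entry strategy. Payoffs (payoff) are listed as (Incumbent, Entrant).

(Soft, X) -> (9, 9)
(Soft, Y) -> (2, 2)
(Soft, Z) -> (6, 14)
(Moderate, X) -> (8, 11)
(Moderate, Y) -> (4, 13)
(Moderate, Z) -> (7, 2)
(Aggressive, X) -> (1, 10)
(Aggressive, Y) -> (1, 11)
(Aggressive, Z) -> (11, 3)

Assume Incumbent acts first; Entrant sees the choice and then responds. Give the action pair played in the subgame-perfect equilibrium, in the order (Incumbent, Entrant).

Backward induction with Incumbent moving first.
- Soft: BR = Z, leader payoff 6.
- Moderate: BR = Y, leader payoff 4.
- Aggressive: BR = Y, leader payoff 1.
Among 6, 4, 1, the best is 6 at Soft. Subgame-perfect outcome: (Soft, Z) with payoffs (6, 14).

(Soft, Z)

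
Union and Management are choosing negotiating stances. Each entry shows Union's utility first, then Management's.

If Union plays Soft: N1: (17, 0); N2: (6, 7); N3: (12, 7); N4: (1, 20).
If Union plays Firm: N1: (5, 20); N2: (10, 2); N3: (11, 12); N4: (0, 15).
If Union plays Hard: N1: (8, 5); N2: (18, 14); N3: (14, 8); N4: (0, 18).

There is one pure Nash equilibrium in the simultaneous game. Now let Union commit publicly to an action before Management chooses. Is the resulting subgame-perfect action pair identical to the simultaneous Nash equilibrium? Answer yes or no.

no

Backward induction with Union moving first.
- Soft: Management compares 0, 7, 7, 20 and picks N4; Union would get 1.
- Firm: Management compares 20, 2, 12, 15 and picks N1; Union would get 5.
- Hard: Management compares 5, 14, 8, 18 and picks N4; Union would get 0.
Maximizing over 1, 5, 0, Union chooses Firm. Subgame-perfect outcome: (Firm, N1) with payoffs (5, 20).
For the simultaneous game, intersect best replies.
Union's best replies: N1→Soft; N2→Hard; N3→Hard; N4→Soft.
Management's best replies: Soft→N4; Firm→N1; Hard→N4.
The unique mutual best reply is (Soft, N4), giving (1, 20).
Sequential outcome (Firm, N1) differs from the Nash profile (Soft, N4).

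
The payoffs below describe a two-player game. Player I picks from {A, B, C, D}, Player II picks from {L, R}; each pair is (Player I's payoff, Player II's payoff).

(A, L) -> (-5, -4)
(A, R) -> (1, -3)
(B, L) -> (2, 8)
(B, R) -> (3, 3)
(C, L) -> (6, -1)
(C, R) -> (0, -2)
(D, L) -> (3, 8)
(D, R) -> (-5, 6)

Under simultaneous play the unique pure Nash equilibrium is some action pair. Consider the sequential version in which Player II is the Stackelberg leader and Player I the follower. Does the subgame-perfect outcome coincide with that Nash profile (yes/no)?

no

Solve by backward induction (Player II leads).
- L: Player I compares -5, 2, 6, 3 and picks C; Player II would get -1.
- R: Player I compares 1, 3, 0, -5 and picks B; Player II would get 3.
Maximizing over -1, 3, Player II chooses R. Subgame-perfect outcome: (B, R) with payoffs (3, 3).
Now find the simultaneous Nash equilibrium.
Player I's best replies: L→C; R→B.
Player II's best replies: A→R; B→L; C→L; D→L.
Only (C, L) has each player best-responding; Nash payoffs (6, -1).
Sequential outcome (B, R) differs from the Nash profile (C, L).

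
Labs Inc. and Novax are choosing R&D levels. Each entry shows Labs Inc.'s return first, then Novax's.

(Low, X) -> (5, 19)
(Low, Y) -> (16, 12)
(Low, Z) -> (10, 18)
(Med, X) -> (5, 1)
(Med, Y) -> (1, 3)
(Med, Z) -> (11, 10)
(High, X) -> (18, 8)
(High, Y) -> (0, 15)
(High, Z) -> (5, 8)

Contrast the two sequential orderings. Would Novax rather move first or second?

first

If Labs Inc. leads: Novax's best replies are Low→X, Med→Z, High→Y; Labs Inc.'s induced payoffs 5, 11, 0; outcome (Med, Z), payoffs (11, 10).
If Novax leads: Labs Inc.'s best replies are X→High, Y→Low, Z→Med; Novax's induced payoffs 8, 12, 10; outcome (Low, Y), payoffs (16, 12).
Novax gets 12 moving first and 10 moving second, so Novax prefers to move first.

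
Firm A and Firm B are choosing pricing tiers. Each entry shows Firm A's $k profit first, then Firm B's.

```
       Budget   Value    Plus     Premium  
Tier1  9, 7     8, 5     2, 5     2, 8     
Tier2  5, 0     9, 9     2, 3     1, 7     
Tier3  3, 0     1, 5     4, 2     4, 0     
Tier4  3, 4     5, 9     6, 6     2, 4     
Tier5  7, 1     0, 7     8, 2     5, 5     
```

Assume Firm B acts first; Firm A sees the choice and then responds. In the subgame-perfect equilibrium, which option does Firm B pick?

Value

Work backward from Firm A's decision.
- Budget → Firm A plays Tier1 (best of 9, 5, 3, 3, 7); Firm B gets 7.
- Value → Firm A plays Tier2 (best of 8, 9, 1, 5, 0); Firm B gets 9.
- Plus → Firm A plays Tier5 (best of 2, 2, 4, 6, 8); Firm B gets 2.
- Premium → Firm A plays Tier5 (best of 2, 1, 4, 2, 5); Firm B gets 5.
Maximizing over 7, 9, 2, 5, Firm B chooses Value. Subgame-perfect outcome: (Tier2, Value) with payoffs (9, 9).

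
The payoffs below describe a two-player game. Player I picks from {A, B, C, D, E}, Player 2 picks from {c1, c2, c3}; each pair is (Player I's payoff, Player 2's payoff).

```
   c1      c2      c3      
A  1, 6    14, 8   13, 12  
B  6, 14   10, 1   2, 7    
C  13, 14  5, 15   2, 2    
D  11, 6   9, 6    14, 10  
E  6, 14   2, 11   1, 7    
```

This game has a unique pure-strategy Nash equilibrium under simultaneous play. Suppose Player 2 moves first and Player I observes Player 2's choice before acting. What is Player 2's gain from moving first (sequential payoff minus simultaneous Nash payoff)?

4

Player I best-responds to each possible Player 2 move:
- c1: Player I compares 1, 6, 13, 11, 6 and picks C; Player 2 would get 14.
- c2: Player I compares 14, 10, 5, 9, 2 and picks A; Player 2 would get 8.
- c3: Player I compares 13, 2, 2, 14, 1 and picks D; Player 2 would get 10.
Maximizing over 14, 8, 10, Player 2 chooses c1. Subgame-perfect outcome: (C, c1) with payoffs (13, 14).
For the simultaneous game, intersect best replies.
Player I's best replies: c1→C; c2→A; c3→D.
Player 2's best replies: A→c3; B→c1; C→c2; D→c3; E→c1.
Only (D, c3) has each player best-responding; Nash payoffs (14, 10).
Player 2's commitment gain: 14 − 10 = 4.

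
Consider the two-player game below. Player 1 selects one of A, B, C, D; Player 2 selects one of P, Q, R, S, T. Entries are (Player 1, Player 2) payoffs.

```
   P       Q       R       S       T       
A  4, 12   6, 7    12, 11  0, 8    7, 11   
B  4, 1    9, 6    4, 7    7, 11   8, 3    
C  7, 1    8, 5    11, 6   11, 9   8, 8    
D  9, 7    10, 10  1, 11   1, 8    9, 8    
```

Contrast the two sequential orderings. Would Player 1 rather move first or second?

second

If Player 1 leads: Player 2's best replies are A→P, B→S, C→S, D→R; Player 1's induced payoffs 4, 7, 11, 1; outcome (C, S), payoffs (11, 9).
If Player 2 leads: Player 1's best replies are P→D, Q→D, R→A, S→C, T→D; Player 2's induced payoffs 7, 10, 11, 9, 8; outcome (A, R), payoffs (12, 11).
Player 1 gets 11 moving first and 12 moving second, so Player 1 prefers to move second.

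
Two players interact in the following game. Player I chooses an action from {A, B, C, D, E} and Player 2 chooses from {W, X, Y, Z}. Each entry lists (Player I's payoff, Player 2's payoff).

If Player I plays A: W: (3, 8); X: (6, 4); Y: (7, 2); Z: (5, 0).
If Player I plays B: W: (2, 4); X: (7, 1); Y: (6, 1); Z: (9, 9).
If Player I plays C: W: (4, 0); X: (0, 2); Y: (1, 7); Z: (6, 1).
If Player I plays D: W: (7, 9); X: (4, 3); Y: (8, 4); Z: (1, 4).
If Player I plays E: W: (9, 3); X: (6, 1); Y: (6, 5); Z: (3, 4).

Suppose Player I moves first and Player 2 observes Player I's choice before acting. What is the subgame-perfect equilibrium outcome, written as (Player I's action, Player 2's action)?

Solve by backward induction (Player I leads).
- A → Player 2 plays W (best of 8, 4, 2, 0); Player I gets 3.
- B → Player 2 plays Z (best of 4, 1, 1, 9); Player I gets 9.
- C → Player 2 plays Y (best of 0, 2, 7, 1); Player I gets 1.
- D → Player 2 plays W (best of 9, 3, 4, 4); Player I gets 7.
- E → Player 2 plays Y (best of 3, 1, 5, 4); Player I gets 6.
Among 3, 9, 1, 7, 6, the best is 9 at B. Subgame-perfect outcome: (B, Z) with payoffs (9, 9).

(B, Z)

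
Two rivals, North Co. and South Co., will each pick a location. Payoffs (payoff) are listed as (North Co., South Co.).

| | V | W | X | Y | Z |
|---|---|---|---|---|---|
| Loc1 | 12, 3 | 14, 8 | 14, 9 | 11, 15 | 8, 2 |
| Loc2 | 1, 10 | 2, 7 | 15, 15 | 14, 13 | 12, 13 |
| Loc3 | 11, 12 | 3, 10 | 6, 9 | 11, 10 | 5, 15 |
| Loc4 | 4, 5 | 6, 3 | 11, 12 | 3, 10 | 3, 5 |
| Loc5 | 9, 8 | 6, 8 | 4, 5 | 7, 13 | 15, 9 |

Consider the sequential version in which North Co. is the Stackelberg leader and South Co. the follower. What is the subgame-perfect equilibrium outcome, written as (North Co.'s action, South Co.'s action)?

Solve by backward induction (North Co. leads).
- Loc1: South Co. compares 3, 8, 9, 15, 2 and picks Y; North Co. would get 11.
- Loc2: South Co. compares 10, 7, 15, 13, 13 and picks X; North Co. would get 15.
- Loc3: South Co. compares 12, 10, 9, 10, 15 and picks Z; North Co. would get 5.
- Loc4: South Co. compares 5, 3, 12, 10, 5 and picks X; North Co. would get 11.
- Loc5: South Co. compares 8, 8, 5, 13, 9 and picks Y; North Co. would get 7.
North Co.'s induced payoffs are 11, 15, 5, 11, 7, so North Co. commits to Loc2. Subgame-perfect outcome: (Loc2, X) with payoffs (15, 15).

(Loc2, X)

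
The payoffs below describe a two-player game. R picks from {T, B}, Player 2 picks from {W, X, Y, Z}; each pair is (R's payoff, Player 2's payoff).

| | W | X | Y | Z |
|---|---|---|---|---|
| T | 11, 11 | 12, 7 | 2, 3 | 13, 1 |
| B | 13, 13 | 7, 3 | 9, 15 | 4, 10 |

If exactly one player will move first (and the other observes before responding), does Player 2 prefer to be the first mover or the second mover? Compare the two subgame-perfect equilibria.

first

If R leads: Player 2's best replies are T→W, B→Y; R's induced payoffs 11, 9; outcome (T, W), payoffs (11, 11).
If Player 2 leads: R's best replies are W→B, X→T, Y→B, Z→T; Player 2's induced payoffs 13, 7, 15, 1; outcome (B, Y), payoffs (9, 15).
Player 2 gets 15 moving first and 11 moving second, so Player 2 prefers to move first.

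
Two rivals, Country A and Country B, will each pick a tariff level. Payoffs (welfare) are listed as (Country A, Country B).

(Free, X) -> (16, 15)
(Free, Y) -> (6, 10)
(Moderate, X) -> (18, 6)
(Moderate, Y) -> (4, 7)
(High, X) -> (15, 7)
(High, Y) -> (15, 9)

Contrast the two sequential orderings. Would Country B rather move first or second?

If Country A leads: Country B's best replies are Free→X, Moderate→Y, High→Y; Country A's induced payoffs 16, 4, 15; outcome (Free, X), payoffs (16, 15).
If Country B leads: Country A's best replies are X→Moderate, Y→High; Country B's induced payoffs 6, 9; outcome (High, Y), payoffs (15, 9).
Country B gets 9 moving first and 15 moving second, so Country B prefers to move second.

second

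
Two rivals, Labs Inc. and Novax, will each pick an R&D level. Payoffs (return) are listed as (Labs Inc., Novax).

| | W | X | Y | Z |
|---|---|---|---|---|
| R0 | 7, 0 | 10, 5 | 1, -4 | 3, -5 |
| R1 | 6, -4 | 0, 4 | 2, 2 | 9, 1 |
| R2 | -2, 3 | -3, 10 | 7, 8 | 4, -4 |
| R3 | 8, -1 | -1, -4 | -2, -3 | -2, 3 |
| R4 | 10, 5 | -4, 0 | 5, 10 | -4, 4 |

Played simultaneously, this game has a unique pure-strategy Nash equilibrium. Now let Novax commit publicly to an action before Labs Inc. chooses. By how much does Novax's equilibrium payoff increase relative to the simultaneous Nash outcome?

3

Labs Inc. best-responds to each possible Novax move:
- W: BR = R4, leader payoff 5.
- X: BR = R0, leader payoff 5.
- Y: BR = R2, leader payoff 8.
- Z: BR = R1, leader payoff 1.
Maximizing over 5, 5, 8, 1, Novax chooses Y. Subgame-perfect outcome: (R2, Y) with payoffs (7, 8).
Now find the simultaneous Nash equilibrium.
Labs Inc.'s best replies: W→R4; X→R0; Y→R2; Z→R1.
Novax's best replies: R0→X; R1→X; R2→X; R3→Z; R4→Y.
The unique mutual best reply is (R0, X), giving (10, 5).
Novax's commitment gain: 8 − 5 = 3.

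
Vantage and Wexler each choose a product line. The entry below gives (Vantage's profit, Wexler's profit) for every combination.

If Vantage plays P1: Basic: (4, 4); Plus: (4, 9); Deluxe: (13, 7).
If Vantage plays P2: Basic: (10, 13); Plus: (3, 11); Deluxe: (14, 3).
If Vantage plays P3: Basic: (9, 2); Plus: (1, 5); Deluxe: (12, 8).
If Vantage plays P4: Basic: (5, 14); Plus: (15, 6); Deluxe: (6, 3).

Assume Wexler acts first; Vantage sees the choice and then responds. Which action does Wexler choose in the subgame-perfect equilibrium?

Basic

Work backward from Vantage's decision.
- Basic: Vantage compares 4, 10, 9, 5 and picks P2; Wexler would get 13.
- Plus: Vantage compares 4, 3, 1, 15 and picks P4; Wexler would get 6.
- Deluxe: Vantage compares 13, 14, 12, 6 and picks P2; Wexler would get 3.
Wexler's induced payoffs are 13, 6, 3, so Wexler commits to Basic. Subgame-perfect outcome: (P2, Basic) with payoffs (10, 13).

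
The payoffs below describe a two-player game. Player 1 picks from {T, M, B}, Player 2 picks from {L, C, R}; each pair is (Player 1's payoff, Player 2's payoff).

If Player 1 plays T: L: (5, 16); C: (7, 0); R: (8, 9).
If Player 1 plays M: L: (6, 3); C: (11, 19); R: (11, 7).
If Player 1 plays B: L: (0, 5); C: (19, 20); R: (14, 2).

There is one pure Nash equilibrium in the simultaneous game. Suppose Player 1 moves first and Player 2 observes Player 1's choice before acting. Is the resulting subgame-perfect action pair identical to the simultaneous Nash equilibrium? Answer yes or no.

Backward induction with Player 1 moving first.
- T → Player 2 plays L (best of 16, 0, 9); Player 1 gets 5.
- M → Player 2 plays C (best of 3, 19, 7); Player 1 gets 11.
- B → Player 2 plays C (best of 5, 20, 2); Player 1 gets 19.
Among 5, 11, 19, the best is 19 at B. Subgame-perfect outcome: (B, C) with payoffs (19, 20).
Now find the simultaneous Nash equilibrium.
Player 1's best replies: L→M; C→B; R→B.
Player 2's best replies: T→L; M→C; B→C.
The unique mutual best reply is (B, C), giving (19, 20).
Sequential outcome (B, C) coincides with the Nash profile (B, C).

yes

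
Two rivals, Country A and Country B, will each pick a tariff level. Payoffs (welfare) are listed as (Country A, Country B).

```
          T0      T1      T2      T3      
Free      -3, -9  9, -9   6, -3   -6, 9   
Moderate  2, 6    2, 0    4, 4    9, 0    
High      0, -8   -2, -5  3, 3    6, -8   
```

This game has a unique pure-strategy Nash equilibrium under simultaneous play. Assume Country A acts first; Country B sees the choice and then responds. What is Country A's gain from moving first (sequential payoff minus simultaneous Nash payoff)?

1

Work backward from Country B's decision.
- Free: Country B compares -9, -9, -3, 9 and picks T3; Country A would get -6.
- Moderate: Country B compares 6, 0, 4, 0 and picks T0; Country A would get 2.
- High: Country B compares -8, -5, 3, -8 and picks T2; Country A would get 3.
Country A's induced payoffs are -6, 2, 3, so Country A commits to High. Subgame-perfect outcome: (High, T2) with payoffs (3, 3).
For the simultaneous game, intersect best replies.
Country A's best replies: T0→Moderate; T1→Free; T2→Free; T3→Moderate.
Country B's best replies: Free→T3; Moderate→T0; High→T2.
The unique mutual best reply is (Moderate, T0), giving (2, 6).
Country A's commitment gain: 3 − 2 = 1.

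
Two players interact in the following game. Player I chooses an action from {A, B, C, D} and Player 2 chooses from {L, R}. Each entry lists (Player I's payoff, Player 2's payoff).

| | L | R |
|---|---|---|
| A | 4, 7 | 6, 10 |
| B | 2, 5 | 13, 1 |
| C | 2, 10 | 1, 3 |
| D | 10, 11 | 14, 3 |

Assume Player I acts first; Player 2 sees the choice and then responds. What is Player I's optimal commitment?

D

Backward induction with Player I moving first.
- A → Player 2 plays R (best of 7, 10); Player I gets 6.
- B → Player 2 plays L (best of 5, 1); Player I gets 2.
- C → Player 2 plays L (best of 10, 3); Player I gets 2.
- D → Player 2 plays L (best of 11, 3); Player I gets 10.
Player I's induced payoffs are 6, 2, 2, 10, so Player I commits to D. Subgame-perfect outcome: (D, L) with payoffs (10, 11).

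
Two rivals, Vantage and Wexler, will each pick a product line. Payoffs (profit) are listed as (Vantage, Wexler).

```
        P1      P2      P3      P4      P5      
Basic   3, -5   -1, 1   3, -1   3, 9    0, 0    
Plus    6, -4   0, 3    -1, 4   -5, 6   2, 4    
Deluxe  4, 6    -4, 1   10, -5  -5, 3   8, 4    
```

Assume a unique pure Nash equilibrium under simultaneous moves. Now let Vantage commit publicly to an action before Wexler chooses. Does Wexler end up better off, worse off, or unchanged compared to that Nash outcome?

worse off

Wexler best-responds to each possible Vantage move:
- Basic: BR = P4, leader payoff 3.
- Plus: BR = P4, leader payoff -5.
- Deluxe: BR = P1, leader payoff 4.
Among 3, -5, 4, the best is 4 at Deluxe. Subgame-perfect outcome: (Deluxe, P1) with payoffs (4, 6).
For the simultaneous game, intersect best replies.
Vantage's best replies: P1→Plus; P2→Plus; P3→Deluxe; P4→Basic; P5→Deluxe.
Wexler's best replies: Basic→P4; Plus→P4; Deluxe→P1.
The unique mutual best reply is (Basic, P4), giving (3, 9).
Wexler earns 6 sequentially versus 9 at the Nash outcome: worse off.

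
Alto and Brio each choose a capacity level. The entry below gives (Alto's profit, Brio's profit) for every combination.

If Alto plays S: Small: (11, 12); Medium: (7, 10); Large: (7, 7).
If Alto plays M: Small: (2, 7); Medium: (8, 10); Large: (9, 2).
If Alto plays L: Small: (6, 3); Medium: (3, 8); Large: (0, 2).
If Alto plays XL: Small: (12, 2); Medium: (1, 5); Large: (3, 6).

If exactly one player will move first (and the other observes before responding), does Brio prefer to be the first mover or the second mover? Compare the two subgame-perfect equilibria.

second

If Alto leads: Brio's best replies are S→Small, M→Medium, L→Medium, XL→Large; Alto's induced payoffs 11, 8, 3, 3; outcome (S, Small), payoffs (11, 12).
If Brio leads: Alto's best replies are Small→XL, Medium→M, Large→M; Brio's induced payoffs 2, 10, 2; outcome (M, Medium), payoffs (8, 10).
Brio gets 10 moving first and 12 moving second, so Brio prefers to move second.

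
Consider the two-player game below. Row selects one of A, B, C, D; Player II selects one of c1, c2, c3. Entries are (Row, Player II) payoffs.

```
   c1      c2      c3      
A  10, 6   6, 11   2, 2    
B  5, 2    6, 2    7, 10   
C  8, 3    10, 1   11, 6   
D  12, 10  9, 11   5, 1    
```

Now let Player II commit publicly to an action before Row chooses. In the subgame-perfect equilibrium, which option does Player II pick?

c1

Work backward from Row's decision.
- c1: Row compares 10, 5, 8, 12 and picks D; Player II would get 10.
- c2: Row compares 6, 6, 10, 9 and picks C; Player II would get 1.
- c3: Row compares 2, 7, 11, 5 and picks C; Player II would get 6.
Player II's induced payoffs are 10, 1, 6, so Player II commits to c1. Subgame-perfect outcome: (D, c1) with payoffs (12, 10).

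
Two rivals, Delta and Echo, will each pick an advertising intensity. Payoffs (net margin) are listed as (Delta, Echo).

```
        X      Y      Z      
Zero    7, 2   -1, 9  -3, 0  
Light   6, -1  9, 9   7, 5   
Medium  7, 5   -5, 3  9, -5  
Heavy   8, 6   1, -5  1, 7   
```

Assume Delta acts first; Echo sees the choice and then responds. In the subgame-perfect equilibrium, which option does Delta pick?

Backward induction with Delta moving first.
- Zero → Echo plays Y (best of 2, 9, 0); Delta gets -1.
- Light → Echo plays Y (best of -1, 9, 5); Delta gets 9.
- Medium → Echo plays X (best of 5, 3, -5); Delta gets 7.
- Heavy → Echo plays Z (best of 6, -5, 7); Delta gets 1.
Delta's induced payoffs are -1, 9, 7, 1, so Delta commits to Light. Subgame-perfect outcome: (Light, Y) with payoffs (9, 9).

Light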